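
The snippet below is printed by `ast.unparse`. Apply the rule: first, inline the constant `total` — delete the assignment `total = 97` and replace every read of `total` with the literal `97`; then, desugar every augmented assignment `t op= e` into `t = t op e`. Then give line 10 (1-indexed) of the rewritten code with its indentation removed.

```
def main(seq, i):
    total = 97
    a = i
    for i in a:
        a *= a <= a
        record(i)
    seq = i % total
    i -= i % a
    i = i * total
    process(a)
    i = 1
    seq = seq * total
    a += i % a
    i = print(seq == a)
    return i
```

i = 1

Transformed code:
def main(seq, i):
    a = i
    for i in a:
        a = a * (a <= a)
        record(i)
    seq = i % 97
    i = i - i % a
    i = i * 97
    process(a)
    i = 1
    seq = seq * 97
    a = a + i % a
    i = print(seq == a)
    return i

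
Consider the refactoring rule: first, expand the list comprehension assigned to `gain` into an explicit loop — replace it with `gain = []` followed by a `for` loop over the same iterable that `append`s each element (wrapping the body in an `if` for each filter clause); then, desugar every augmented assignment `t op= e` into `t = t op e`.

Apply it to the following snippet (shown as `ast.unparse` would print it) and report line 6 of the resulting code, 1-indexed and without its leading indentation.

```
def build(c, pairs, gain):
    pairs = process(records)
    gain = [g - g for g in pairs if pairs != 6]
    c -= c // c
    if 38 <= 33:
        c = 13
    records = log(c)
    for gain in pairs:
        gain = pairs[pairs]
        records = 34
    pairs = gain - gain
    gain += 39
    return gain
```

gain.append(g - g)

Transformed code:
def build(c, pairs, gain):
    pairs = process(records)
    gain = []
    for g in pairs:
        if pairs != 6:
            gain.append(g - g)
    c = c - c // c
    if 38 <= 33:
        c = 13
    records = log(c)
    for gain in pairs:
        gain = pairs[pairs]
        records = 34
    pairs = gain - gain
    gain = gain + 39
    return gain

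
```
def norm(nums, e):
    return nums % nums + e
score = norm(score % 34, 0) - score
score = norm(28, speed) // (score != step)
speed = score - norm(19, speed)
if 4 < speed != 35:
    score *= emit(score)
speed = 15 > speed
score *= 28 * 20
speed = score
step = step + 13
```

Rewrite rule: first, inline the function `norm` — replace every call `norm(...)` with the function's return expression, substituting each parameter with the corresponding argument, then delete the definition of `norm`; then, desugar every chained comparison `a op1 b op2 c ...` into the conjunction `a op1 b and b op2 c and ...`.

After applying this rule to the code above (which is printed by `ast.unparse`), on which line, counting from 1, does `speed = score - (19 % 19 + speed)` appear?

Transformed code:
score = score % 34 % (score % 34) + 0 - score
score = (28 % 28 + speed) // (score != step)
speed = score - (19 % 19 + speed)
if 4 < speed and speed != 35:
    score *= emit(score)
speed = 15 > speed
score *= 28 * 20
speed = score
step = step + 13

3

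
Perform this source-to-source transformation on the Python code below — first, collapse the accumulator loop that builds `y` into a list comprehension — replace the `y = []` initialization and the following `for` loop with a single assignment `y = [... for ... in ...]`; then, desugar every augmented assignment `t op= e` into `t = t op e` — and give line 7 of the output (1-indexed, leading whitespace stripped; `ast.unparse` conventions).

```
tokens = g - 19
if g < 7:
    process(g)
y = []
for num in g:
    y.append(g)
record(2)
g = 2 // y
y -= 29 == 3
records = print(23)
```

y = y - (29 == 3)

Transformed code:
tokens = g - 19
if g < 7:
    process(g)
y = [g for num in g]
record(2)
g = 2 // y
y = y - (29 == 3)
records = print(23)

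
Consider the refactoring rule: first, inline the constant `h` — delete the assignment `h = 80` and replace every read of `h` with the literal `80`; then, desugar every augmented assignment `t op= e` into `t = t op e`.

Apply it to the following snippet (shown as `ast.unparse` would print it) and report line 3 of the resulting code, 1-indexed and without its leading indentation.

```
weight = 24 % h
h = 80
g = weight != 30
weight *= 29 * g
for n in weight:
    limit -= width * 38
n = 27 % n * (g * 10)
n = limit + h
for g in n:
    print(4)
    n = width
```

weight = weight * (29 * g)

Transformed code:
weight = 24 % 80
g = weight != 30
weight = weight * (29 * g)
for n in weight:
    limit = limit - width * 38
n = 27 % n * (g * 10)
n = limit + 80
for g in n:
    print(4)
    n = width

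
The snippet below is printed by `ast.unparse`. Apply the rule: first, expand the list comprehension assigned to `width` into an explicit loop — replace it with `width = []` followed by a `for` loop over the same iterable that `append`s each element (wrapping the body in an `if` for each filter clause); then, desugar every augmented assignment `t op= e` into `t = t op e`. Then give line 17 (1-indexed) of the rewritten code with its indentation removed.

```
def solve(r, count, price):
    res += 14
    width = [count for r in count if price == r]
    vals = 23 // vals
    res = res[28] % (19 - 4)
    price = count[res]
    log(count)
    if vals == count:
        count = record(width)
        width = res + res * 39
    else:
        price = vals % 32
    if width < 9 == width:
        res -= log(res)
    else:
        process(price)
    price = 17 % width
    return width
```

Transformed code:
def solve(r, count, price):
    res = res + 14
    width = []
    for r in count:
        if price == r:
            width.append(count)
    vals = 23 // vals
    res = res[28] % (19 - 4)
    price = count[res]
    log(count)
    if vals == count:
        count = record(width)
        width = res + res * 39
    else:
        price = vals % 32
    if width < 9 == width:
        res = res - log(res)
    else:
        process(price)
    price = 17 % width
    return width

res = res - log(res)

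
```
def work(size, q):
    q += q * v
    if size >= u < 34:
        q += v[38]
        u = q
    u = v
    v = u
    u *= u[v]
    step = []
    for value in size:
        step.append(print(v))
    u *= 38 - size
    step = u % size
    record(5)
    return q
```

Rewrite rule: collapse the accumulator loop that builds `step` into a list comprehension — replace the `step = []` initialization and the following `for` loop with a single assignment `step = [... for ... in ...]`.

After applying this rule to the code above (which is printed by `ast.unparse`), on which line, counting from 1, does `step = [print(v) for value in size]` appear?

Transformed code:
def work(size, q):
    q += q * v
    if size >= u < 34:
        q += v[38]
        u = q
    u = v
    v = u
    u *= u[v]
    step = [print(v) for value in size]
    u *= 38 - size
    step = u % size
    record(5)
    return q

9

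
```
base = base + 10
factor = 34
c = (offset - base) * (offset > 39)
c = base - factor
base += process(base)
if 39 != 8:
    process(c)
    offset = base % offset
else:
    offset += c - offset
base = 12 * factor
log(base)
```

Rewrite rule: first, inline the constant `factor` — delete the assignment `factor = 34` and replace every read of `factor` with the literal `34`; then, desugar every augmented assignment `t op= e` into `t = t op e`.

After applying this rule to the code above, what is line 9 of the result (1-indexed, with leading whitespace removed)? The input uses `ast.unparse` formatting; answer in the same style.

offset = offset + (c - offset)

Transformed code:
base = base + 10
c = (offset - base) * (offset > 39)
c = base - 34
base = base + process(base)
if 39 != 8:
    process(c)
    offset = base % offset
else:
    offset = offset + (c - offset)
base = 12 * 34
log(base)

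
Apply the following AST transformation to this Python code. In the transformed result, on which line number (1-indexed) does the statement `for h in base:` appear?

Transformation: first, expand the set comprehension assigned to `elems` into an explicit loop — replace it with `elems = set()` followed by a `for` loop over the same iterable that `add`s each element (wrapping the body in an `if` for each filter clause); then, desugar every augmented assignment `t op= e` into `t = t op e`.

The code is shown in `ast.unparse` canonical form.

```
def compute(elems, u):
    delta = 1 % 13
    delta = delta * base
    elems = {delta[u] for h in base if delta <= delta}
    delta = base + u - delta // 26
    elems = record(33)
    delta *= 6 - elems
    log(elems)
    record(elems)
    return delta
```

Transformed code:
def compute(elems, u):
    delta = 1 % 13
    delta = delta * base
    elems = set()
    for h in base:
        if delta <= delta:
            elems.add(delta[u])
    delta = base + u - delta // 26
    elems = record(33)
    delta = delta * (6 - elems)
    log(elems)
    record(elems)
    return delta

5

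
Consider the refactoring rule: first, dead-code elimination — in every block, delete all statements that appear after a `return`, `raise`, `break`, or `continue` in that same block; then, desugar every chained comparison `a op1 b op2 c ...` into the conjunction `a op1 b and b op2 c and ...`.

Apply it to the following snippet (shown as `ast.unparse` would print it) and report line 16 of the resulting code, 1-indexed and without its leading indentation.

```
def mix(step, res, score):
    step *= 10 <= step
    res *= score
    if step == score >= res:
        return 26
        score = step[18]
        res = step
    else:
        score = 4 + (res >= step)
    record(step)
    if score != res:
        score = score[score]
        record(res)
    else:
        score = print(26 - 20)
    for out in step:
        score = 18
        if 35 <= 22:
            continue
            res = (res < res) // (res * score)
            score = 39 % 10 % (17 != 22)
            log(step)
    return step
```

Transformed code:
def mix(step, res, score):
    step *= 10 <= step
    res *= score
    if step == score and score >= res:
        return 26
    else:
        score = 4 + (res >= step)
    record(step)
    if score != res:
        score = score[score]
        record(res)
    else:
        score = print(26 - 20)
    for out in step:
        score = 18
        if 35 <= 22:
            continue
    return step

if 35 <= 22:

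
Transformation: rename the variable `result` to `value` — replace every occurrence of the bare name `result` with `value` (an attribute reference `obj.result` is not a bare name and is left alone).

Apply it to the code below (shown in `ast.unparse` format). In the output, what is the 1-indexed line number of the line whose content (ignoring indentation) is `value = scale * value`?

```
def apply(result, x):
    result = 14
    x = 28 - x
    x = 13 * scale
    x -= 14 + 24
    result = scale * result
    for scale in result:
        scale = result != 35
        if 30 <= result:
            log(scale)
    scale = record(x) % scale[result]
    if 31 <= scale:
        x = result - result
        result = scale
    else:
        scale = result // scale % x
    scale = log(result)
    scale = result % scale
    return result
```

6

Transformed code:
def apply(value, x):
    value = 14
    x = 28 - x
    x = 13 * scale
    x -= 14 + 24
    value = scale * value
    for scale in value:
        scale = value != 35
        if 30 <= value:
            log(scale)
    scale = record(x) % scale[value]
    if 31 <= scale:
        x = value - value
        value = scale
    else:
        scale = value // scale % x
    scale = log(value)
    scale = value % scale
    return value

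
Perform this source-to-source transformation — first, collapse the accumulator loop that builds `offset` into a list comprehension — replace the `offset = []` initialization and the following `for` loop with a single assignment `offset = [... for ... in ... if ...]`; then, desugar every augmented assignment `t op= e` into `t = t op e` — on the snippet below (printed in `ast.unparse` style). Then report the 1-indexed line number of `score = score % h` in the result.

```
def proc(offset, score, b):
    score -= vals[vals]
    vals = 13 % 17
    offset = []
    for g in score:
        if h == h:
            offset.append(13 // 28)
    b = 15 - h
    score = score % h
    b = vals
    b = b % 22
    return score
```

Transformed code:
def proc(offset, score, b):
    score = score - vals[vals]
    vals = 13 % 17
    offset = [13 // 28 for g in score if h == h]
    b = 15 - h
    score = score % h
    b = vals
    b = b % 22
    return score

6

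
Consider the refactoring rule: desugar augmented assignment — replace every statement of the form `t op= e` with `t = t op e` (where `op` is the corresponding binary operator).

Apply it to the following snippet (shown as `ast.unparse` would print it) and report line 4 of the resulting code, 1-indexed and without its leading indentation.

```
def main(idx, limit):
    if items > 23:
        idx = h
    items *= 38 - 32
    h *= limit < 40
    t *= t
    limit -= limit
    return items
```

items = items * (38 - 32)

Transformed code:
def main(idx, limit):
    if items > 23:
        idx = h
    items = items * (38 - 32)
    h = h * (limit < 40)
    t = t * t
    limit = limit - limit
    return items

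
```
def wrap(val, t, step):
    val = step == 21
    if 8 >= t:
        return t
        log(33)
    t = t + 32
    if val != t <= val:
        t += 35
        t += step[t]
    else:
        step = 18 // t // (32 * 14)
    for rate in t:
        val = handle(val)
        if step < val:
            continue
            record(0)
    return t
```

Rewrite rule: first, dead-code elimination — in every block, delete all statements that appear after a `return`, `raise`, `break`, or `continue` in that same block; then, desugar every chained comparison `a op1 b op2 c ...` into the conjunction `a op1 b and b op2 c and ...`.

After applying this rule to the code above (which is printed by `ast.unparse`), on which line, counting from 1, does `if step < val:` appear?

13

Transformed code:
def wrap(val, t, step):
    val = step == 21
    if 8 >= t:
        return t
    t = t + 32
    if val != t and t <= val:
        t += 35
        t += step[t]
    else:
        step = 18 // t // (32 * 14)
    for rate in t:
        val = handle(val)
        if step < val:
            continue
    return t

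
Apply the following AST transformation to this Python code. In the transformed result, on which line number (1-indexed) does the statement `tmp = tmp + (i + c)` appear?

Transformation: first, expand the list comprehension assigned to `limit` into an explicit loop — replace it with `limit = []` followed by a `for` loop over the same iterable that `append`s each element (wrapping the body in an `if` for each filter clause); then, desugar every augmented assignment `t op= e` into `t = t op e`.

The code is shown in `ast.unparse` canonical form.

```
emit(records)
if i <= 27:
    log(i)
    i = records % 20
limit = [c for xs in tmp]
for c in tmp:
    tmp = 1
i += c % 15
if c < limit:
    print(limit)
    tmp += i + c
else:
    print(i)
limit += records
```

13

Transformed code:
emit(records)
if i <= 27:
    log(i)
    i = records % 20
limit = []
for xs in tmp:
    limit.append(c)
for c in tmp:
    tmp = 1
i = i + c % 15
if c < limit:
    print(limit)
    tmp = tmp + (i + c)
else:
    print(i)
limit = limit + records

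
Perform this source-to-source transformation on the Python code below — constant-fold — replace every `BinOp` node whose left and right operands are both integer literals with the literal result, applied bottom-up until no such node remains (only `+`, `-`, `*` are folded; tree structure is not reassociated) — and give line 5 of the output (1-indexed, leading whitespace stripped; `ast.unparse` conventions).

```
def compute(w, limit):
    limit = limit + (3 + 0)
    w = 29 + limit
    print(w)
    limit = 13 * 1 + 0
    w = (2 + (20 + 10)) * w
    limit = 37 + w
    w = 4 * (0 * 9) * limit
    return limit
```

Transformed code:
def compute(w, limit):
    limit = limit + 3
    w = 29 + limit
    print(w)
    limit = 13
    w = 32 * w
    limit = 37 + w
    w = 0 * limit
    return limit

limit = 13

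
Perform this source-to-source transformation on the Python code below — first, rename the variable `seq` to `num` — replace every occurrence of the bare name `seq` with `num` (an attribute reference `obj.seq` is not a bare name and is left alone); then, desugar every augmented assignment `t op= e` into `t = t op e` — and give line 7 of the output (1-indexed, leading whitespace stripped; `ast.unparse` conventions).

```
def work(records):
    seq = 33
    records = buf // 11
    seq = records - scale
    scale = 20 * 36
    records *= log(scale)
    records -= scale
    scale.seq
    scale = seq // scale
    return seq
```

Transformed code:
def work(records):
    num = 33
    records = buf // 11
    num = records - scale
    scale = 20 * 36
    records = records * log(scale)
    records = records - scale
    scale.seq
    scale = num // scale
    return num

records = records - scale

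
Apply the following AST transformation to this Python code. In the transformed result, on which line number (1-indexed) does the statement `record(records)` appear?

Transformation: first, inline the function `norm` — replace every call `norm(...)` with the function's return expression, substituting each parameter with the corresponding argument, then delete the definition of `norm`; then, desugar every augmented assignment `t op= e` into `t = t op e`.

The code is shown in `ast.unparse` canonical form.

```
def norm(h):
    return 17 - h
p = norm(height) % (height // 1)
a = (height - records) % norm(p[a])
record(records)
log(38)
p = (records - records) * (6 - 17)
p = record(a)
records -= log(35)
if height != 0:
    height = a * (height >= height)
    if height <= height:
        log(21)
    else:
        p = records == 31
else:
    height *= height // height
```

3

Transformed code:
p = (17 - height) % (height // 1)
a = (height - records) % (17 - p[a])
record(records)
log(38)
p = (records - records) * (6 - 17)
p = record(a)
records = records - log(35)
if height != 0:
    height = a * (height >= height)
    if height <= height:
        log(21)
    else:
        p = records == 31
else:
    height = height * (height // height)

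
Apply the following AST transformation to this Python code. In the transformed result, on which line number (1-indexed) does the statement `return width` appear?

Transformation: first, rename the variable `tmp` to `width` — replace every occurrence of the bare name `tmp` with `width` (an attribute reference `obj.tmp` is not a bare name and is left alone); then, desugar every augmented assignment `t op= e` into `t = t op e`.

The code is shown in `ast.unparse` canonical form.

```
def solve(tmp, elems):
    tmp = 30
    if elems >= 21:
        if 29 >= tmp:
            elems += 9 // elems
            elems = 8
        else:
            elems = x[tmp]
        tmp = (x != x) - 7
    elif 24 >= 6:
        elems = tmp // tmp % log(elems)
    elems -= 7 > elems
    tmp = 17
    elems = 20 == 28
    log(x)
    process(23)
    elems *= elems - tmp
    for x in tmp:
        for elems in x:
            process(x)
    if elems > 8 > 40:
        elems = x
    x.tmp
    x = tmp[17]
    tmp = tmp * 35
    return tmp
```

26

Transformed code:
def solve(width, elems):
    width = 30
    if elems >= 21:
        if 29 >= width:
            elems = elems + 9 // elems
            elems = 8
        else:
            elems = x[width]
        width = (x != x) - 7
    elif 24 >= 6:
        elems = width // width % log(elems)
    elems = elems - (7 > elems)
    width = 17
    elems = 20 == 28
    log(x)
    process(23)
    elems = elems * (elems - width)
    for x in width:
        for elems in x:
            process(x)
    if elems > 8 > 40:
        elems = x
    x.tmp
    x = width[17]
    width = width * 35
    return width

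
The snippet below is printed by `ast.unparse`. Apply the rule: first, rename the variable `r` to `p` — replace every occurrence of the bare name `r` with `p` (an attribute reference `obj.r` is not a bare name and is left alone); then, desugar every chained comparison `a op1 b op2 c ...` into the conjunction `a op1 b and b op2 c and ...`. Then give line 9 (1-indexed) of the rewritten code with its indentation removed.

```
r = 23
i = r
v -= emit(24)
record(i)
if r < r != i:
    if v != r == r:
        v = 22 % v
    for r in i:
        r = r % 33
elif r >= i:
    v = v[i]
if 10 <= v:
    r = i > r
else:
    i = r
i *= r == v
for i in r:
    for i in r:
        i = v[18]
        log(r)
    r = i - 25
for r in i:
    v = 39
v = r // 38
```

Transformed code:
p = 23
i = p
v -= emit(24)
record(i)
if p < p and p != i:
    if v != p and p == p:
        v = 22 % v
    for p in i:
        p = p % 33
elif p >= i:
    v = v[i]
if 10 <= v:
    p = i > p
else:
    i = p
i *= p == v
for i in p:
    for i in p:
        i = v[18]
        log(p)
    p = i - 25
for p in i:
    v = 39
v = p // 38

p = p % 33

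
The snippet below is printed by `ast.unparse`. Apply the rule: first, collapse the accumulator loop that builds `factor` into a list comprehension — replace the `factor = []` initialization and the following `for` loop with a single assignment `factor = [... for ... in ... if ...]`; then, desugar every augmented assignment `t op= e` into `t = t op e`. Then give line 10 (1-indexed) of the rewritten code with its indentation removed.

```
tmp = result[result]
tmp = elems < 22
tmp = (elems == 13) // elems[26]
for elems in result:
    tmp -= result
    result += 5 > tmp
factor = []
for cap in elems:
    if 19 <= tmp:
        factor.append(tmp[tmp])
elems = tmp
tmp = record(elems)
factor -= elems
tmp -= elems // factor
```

Transformed code:
tmp = result[result]
tmp = elems < 22
tmp = (elems == 13) // elems[26]
for elems in result:
    tmp = tmp - result
    result = result + (5 > tmp)
factor = [tmp[tmp] for cap in elems if 19 <= tmp]
elems = tmp
tmp = record(elems)
factor = factor - elems
tmp = tmp - elems // factor

factor = factor - elems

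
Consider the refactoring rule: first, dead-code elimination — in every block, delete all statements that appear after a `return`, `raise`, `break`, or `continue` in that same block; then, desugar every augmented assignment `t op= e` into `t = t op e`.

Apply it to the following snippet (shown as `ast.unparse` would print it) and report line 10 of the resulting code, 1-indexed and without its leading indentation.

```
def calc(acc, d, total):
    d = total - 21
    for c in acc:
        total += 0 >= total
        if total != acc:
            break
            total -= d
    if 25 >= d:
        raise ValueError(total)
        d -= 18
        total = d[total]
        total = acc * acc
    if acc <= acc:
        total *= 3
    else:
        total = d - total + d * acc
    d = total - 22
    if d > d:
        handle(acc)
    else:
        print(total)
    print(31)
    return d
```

Transformed code:
def calc(acc, d, total):
    d = total - 21
    for c in acc:
        total = total + (0 >= total)
        if total != acc:
            break
    if 25 >= d:
        raise ValueError(total)
    if acc <= acc:
        total = total * 3
    else:
        total = d - total + d * acc
    d = total - 22
    if d > d:
        handle(acc)
    else:
        print(total)
    print(31)
    return d

total = total * 3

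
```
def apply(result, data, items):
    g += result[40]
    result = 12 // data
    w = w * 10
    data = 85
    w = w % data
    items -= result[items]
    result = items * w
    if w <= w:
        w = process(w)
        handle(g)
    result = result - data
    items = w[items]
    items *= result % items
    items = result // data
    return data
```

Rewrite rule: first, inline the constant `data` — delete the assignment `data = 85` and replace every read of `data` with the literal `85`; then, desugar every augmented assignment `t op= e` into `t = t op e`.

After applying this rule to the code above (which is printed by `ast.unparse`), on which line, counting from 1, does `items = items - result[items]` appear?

6

Transformed code:
def apply(result, data, items):
    g = g + result[40]
    result = 12 // 85
    w = w * 10
    w = w % 85
    items = items - result[items]
    result = items * w
    if w <= w:
        w = process(w)
        handle(g)
    result = result - 85
    items = w[items]
    items = items * (result % items)
    items = result // 85
    return 85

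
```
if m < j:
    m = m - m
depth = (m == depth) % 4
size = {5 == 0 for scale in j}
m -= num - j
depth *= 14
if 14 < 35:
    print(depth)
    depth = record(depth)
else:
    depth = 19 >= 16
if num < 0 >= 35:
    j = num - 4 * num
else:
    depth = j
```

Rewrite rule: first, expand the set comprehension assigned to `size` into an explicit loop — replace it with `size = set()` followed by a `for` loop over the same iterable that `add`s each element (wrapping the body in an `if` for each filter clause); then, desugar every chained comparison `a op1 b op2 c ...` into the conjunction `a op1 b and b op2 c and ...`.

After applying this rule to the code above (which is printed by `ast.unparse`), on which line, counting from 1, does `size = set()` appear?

Transformed code:
if m < j:
    m = m - m
depth = (m == depth) % 4
size = set()
for scale in j:
    size.add(5 == 0)
m -= num - j
depth *= 14
if 14 < 35:
    print(depth)
    depth = record(depth)
else:
    depth = 19 >= 16
if num < 0 and 0 >= 35:
    j = num - 4 * num
else:
    depth = j

4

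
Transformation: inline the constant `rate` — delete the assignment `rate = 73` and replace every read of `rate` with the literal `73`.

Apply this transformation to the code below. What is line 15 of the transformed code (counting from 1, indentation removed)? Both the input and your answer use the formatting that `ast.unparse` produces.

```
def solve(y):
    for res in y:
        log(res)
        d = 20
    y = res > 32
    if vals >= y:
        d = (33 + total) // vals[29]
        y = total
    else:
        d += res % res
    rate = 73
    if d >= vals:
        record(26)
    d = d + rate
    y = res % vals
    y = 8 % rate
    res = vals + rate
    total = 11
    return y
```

Transformed code:
def solve(y):
    for res in y:
        log(res)
        d = 20
    y = res > 32
    if vals >= y:
        d = (33 + total) // vals[29]
        y = total
    else:
        d += res % res
    if d >= vals:
        record(26)
    d = d + 73
    y = res % vals
    y = 8 % 73
    res = vals + 73
    total = 11
    return y

y = 8 % 73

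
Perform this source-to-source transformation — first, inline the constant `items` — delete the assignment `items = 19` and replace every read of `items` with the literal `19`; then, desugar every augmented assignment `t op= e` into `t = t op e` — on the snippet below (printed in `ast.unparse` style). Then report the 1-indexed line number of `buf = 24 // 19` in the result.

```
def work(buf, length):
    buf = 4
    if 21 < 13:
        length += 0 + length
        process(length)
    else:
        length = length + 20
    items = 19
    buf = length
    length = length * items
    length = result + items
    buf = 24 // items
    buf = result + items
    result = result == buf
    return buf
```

Transformed code:
def work(buf, length):
    buf = 4
    if 21 < 13:
        length = length + (0 + length)
        process(length)
    else:
        length = length + 20
    buf = length
    length = length * 19
    length = result + 19
    buf = 24 // 19
    buf = result + 19
    result = result == buf
    return buf

11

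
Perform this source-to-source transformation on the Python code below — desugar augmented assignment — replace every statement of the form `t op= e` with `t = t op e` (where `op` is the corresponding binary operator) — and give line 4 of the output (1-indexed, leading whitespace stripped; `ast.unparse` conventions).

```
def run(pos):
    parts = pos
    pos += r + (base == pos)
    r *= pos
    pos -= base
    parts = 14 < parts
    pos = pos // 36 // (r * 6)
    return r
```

r = r * pos

Transformed code:
def run(pos):
    parts = pos
    pos = pos + (r + (base == pos))
    r = r * pos
    pos = pos - base
    parts = 14 < parts
    pos = pos // 36 // (r * 6)
    return r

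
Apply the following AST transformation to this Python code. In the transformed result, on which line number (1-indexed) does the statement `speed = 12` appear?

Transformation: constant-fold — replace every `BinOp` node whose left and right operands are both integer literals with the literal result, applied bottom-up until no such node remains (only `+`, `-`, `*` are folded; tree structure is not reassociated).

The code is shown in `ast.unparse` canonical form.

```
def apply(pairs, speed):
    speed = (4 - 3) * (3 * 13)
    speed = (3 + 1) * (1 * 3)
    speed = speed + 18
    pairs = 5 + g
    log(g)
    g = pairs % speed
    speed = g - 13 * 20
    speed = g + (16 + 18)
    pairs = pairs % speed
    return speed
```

3

Transformed code:
def apply(pairs, speed):
    speed = 39
    speed = 12
    speed = speed + 18
    pairs = 5 + g
    log(g)
    g = pairs % speed
    speed = g - 260
    speed = g + 34
    pairs = pairs % speed
    return speed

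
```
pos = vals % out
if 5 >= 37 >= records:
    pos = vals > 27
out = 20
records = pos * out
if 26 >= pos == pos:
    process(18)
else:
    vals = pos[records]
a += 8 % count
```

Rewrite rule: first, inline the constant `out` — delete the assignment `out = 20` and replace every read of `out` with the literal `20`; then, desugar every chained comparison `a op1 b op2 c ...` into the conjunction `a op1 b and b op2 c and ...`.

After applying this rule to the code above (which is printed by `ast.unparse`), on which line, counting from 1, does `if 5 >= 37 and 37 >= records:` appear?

2

Transformed code:
pos = vals % 20
if 5 >= 37 and 37 >= records:
    pos = vals > 27
records = pos * 20
if 26 >= pos and pos == pos:
    process(18)
else:
    vals = pos[records]
a += 8 % count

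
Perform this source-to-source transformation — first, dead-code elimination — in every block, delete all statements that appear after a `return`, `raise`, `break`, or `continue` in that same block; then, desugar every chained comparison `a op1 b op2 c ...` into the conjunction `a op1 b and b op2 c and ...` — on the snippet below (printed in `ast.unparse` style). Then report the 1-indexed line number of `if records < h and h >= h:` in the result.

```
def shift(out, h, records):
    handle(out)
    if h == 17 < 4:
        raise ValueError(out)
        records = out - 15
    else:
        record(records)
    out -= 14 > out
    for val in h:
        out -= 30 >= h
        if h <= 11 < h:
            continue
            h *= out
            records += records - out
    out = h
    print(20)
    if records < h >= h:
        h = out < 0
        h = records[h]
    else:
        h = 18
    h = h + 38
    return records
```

Transformed code:
def shift(out, h, records):
    handle(out)
    if h == 17 and 17 < 4:
        raise ValueError(out)
    else:
        record(records)
    out -= 14 > out
    for val in h:
        out -= 30 >= h
        if h <= 11 and 11 < h:
            continue
    out = h
    print(20)
    if records < h and h >= h:
        h = out < 0
        h = records[h]
    else:
        h = 18
    h = h + 38
    return records

14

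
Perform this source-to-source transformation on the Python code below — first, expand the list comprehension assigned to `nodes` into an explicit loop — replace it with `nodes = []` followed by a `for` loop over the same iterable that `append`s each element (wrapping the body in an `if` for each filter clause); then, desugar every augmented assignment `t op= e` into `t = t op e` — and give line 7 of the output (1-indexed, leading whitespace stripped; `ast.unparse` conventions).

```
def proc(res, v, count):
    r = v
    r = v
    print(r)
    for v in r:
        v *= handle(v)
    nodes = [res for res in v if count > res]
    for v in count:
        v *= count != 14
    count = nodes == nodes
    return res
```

Transformed code:
def proc(res, v, count):
    r = v
    r = v
    print(r)
    for v in r:
        v = v * handle(v)
    nodes = []
    for res in v:
        if count > res:
            nodes.append(res)
    for v in count:
        v = v * (count != 14)
    count = nodes == nodes
    return res

nodes = []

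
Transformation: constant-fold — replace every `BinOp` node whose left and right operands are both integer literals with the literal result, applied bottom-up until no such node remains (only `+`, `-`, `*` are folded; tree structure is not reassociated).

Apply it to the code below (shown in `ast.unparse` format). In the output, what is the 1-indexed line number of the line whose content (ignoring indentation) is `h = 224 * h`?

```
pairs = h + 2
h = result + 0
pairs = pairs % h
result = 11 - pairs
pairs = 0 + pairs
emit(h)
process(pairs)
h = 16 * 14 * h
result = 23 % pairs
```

8

Transformed code:
pairs = h + 2
h = result + 0
pairs = pairs % h
result = 11 - pairs
pairs = 0 + pairs
emit(h)
process(pairs)
h = 224 * h
result = 23 % pairs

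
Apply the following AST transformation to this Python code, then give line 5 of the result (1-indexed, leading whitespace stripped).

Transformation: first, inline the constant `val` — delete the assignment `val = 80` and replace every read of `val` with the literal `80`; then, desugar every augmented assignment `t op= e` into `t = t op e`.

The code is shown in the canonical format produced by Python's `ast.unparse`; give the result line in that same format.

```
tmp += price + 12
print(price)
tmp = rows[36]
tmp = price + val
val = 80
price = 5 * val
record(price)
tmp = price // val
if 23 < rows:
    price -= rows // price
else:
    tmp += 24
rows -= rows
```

price = 5 * 80

Transformed code:
tmp = tmp + (price + 12)
print(price)
tmp = rows[36]
tmp = price + 80
price = 5 * 80
record(price)
tmp = price // 80
if 23 < rows:
    price = price - rows // price
else:
    tmp = tmp + 24
rows = rows - rows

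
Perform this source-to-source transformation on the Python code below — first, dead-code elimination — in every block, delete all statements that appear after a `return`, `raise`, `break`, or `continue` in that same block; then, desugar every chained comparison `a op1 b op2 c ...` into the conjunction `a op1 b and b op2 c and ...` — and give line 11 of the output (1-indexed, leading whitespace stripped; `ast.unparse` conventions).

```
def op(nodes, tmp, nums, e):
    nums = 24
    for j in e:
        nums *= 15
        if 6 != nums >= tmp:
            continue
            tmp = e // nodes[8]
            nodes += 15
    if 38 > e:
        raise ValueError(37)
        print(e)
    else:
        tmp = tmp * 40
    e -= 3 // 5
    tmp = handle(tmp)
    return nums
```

Transformed code:
def op(nodes, tmp, nums, e):
    nums = 24
    for j in e:
        nums *= 15
        if 6 != nums and nums >= tmp:
            continue
    if 38 > e:
        raise ValueError(37)
    else:
        tmp = tmp * 40
    e -= 3 // 5
    tmp = handle(tmp)
    return nums

e -= 3 // 5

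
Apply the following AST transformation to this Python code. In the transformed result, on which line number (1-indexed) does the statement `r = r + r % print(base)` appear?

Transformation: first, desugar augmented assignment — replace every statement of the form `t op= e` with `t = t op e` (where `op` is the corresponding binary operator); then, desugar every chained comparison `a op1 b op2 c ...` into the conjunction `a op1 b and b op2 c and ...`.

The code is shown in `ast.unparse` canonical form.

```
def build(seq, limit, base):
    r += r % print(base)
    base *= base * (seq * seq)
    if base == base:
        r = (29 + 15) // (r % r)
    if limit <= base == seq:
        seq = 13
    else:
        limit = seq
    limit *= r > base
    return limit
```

Transformed code:
def build(seq, limit, base):
    r = r + r % print(base)
    base = base * (base * (seq * seq))
    if base == base:
        r = (29 + 15) // (r % r)
    if limit <= base and base == seq:
        seq = 13
    else:
        limit = seq
    limit = limit * (r > base)
    return limit

2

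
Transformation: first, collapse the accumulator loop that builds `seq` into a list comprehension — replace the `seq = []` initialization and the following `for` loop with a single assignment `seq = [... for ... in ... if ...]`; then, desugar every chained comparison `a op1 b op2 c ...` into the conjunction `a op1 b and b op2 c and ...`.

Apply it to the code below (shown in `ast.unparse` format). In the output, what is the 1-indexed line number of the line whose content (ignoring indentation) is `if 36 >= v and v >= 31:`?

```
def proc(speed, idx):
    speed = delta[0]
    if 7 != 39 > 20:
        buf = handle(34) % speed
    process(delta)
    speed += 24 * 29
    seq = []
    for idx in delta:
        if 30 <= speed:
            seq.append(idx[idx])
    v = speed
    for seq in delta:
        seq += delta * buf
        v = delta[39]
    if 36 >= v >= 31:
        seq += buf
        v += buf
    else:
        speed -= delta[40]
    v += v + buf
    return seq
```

Transformed code:
def proc(speed, idx):
    speed = delta[0]
    if 7 != 39 and 39 > 20:
        buf = handle(34) % speed
    process(delta)
    speed += 24 * 29
    seq = [idx[idx] for idx in delta if 30 <= speed]
    v = speed
    for seq in delta:
        seq += delta * buf
        v = delta[39]
    if 36 >= v and v >= 31:
        seq += buf
        v += buf
    else:
        speed -= delta[40]
    v += v + buf
    return seq

12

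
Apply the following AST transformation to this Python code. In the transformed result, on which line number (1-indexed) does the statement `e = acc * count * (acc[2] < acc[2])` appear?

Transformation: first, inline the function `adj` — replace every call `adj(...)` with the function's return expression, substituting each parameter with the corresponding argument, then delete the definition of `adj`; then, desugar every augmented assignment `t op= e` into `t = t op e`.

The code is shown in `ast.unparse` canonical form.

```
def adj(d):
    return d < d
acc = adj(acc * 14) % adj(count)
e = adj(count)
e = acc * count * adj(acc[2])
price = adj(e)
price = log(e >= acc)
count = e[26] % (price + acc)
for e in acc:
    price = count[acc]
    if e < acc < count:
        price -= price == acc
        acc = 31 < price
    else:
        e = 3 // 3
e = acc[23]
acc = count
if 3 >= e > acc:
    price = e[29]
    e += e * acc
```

Transformed code:
acc = (acc * 14 < acc * 14) % (count < count)
e = count < count
e = acc * count * (acc[2] < acc[2])
price = e < e
price = log(e >= acc)
count = e[26] % (price + acc)
for e in acc:
    price = count[acc]
    if e < acc < count:
        price = price - (price == acc)
        acc = 31 < price
    else:
        e = 3 // 3
e = acc[23]
acc = count
if 3 >= e > acc:
    price = e[29]
    e = e + e * acc

3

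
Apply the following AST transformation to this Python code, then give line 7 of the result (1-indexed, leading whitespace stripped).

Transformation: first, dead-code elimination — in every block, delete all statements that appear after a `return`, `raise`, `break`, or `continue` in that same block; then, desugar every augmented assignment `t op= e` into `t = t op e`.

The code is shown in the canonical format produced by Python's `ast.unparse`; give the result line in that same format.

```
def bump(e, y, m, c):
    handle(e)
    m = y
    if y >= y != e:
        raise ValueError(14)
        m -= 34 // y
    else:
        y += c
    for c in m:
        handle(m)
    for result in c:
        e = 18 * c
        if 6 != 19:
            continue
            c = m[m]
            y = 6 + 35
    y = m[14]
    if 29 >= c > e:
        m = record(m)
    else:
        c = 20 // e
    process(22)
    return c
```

Transformed code:
def bump(e, y, m, c):
    handle(e)
    m = y
    if y >= y != e:
        raise ValueError(14)
    else:
        y = y + c
    for c in m:
        handle(m)
    for result in c:
        e = 18 * c
        if 6 != 19:
            continue
    y = m[14]
    if 29 >= c > e:
        m = record(m)
    else:
        c = 20 // e
    process(22)
    return c

y = y + c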